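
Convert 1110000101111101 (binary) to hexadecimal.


Group into 4-bit nibbles: 1110000101111101
  1110 = E
  0001 = 1
  0111 = 7
  1101 = D
= 0xE17D


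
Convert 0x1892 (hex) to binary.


Each hex digit → 4 binary bits:
  1 = 0001
  8 = 1000
  9 = 1001
  2 = 0010
Concatenate: 0001 1000 1001 0010
= 0001100010010010


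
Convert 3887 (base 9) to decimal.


Positional values (base 9):
  7 × 9^0 = 7 × 1 = 7
  8 × 9^1 = 8 × 9 = 72
  8 × 9^2 = 8 × 81 = 648
  3 × 9^3 = 3 × 729 = 2187
Sum = 7 + 72 + 648 + 2187
= 2914


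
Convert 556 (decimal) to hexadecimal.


Divide by 16 repeatedly:
556 ÷ 16 = 34 remainder 12 (C)
34 ÷ 16 = 2 remainder 2 (2)
2 ÷ 16 = 0 remainder 2 (2)
Reading remainders bottom-up:
= 0x22C


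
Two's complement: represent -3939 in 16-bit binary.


Original: 0000111101100011
Step 1 - Invert all bits: 1111000010011100
Step 2 - Add 1: 1111000010011100 + 1
= 1111000010011101 (represents -3939)


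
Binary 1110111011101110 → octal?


Group into 3-bit groups: 001110111011101110
  001 = 1
  110 = 6
  111 = 7
  011 = 3
  101 = 5
  110 = 6
= 0o167356


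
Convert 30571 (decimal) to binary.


Divide by 2 repeatedly:
30571 ÷ 2 = 15285 remainder 1
15285 ÷ 2 = 7642 remainder 1
7642 ÷ 2 = 3821 remainder 0
3821 ÷ 2 = 1910 remainder 1
1910 ÷ 2 = 955 remainder 0
955 ÷ 2 = 477 remainder 1
477 ÷ 2 = 238 remainder 1
238 ÷ 2 = 119 remainder 0
119 ÷ 2 = 59 remainder 1
59 ÷ 2 = 29 remainder 1
29 ÷ 2 = 14 remainder 1
14 ÷ 2 = 7 remainder 0
7 ÷ 2 = 3 remainder 1
3 ÷ 2 = 1 remainder 1
1 ÷ 2 = 0 remainder 1
Reading remainders bottom-up:
= 111011101101011


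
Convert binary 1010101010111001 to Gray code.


Binary: 1010101010111001
Gray code: G = B XOR (B >> 1)
B >> 1 = 0101010101011100
1010101010111001 XOR 0101010101011100:
  1 XOR 0 = 1
  0 XOR 1 = 1
  1 XOR 0 = 1
  0 XOR 1 = 1
  1 XOR 0 = 1
  0 XOR 1 = 1
  1 XOR 0 = 1
  0 XOR 1 = 1
  1 XOR 0 = 1
  0 XOR 1 = 1
  1 XOR 0 = 1
  1 XOR 1 = 0
  1 XOR 1 = 0
  0 XOR 1 = 1
  0 XOR 0 = 0
  1 XOR 0 = 1
= 1111111111100101


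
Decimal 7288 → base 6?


Divide by 6 repeatedly:
7288 ÷ 6 = 1214 remainder 4
1214 ÷ 6 = 202 remainder 2
202 ÷ 6 = 33 remainder 4
33 ÷ 6 = 5 remainder 3
5 ÷ 6 = 0 remainder 5
Reading remainders bottom-up:
= 53424


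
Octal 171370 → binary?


Each octal digit → 3 binary bits:
  1 = 001
  7 = 111
  1 = 001
  3 = 011
  7 = 111
  0 = 000
Concatenate: 001 111 001 011 111 000
= 001111001011111000


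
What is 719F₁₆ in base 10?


Positional values:
Position 0: F × 16^0 = 15 × 1 = 15
Position 1: 9 × 16^1 = 9 × 16 = 144
Position 2: 1 × 16^2 = 1 × 256 = 256
Position 3: 7 × 16^3 = 7 × 4096 = 28672
Sum = 15 + 144 + 256 + 28672
= 29087


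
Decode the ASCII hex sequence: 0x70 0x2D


Codes (hex): 0x70 0x2D
Per-code ASCII lookup:
  0x70 = 112  (range 97-122: lowercase, 112 - 97 = 15) → 'p'
  0x2D = 45  (special character) → '-'
= 'p-'


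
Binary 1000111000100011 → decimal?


Positional values:
Bit 0: 1 × 2^0 = 1
Bit 1: 1 × 2^1 = 2
Bit 5: 1 × 2^5 = 32
Bit 9: 1 × 2^9 = 512
Bit 10: 1 × 2^10 = 1024
Bit 11: 1 × 2^11 = 2048
Bit 15: 1 × 2^15 = 32768
Sum = 1 + 2 + 32 + 512 + 1024 + 2048 + 32768
= 36387


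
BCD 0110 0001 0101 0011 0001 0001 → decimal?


Each 4-bit group → digit:
  0110 → 6
  0001 → 1
  0101 → 5
  0011 → 3
  0001 → 1
  0001 → 1
= 615311


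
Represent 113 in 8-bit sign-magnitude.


Sign bit: 0 (positive)
Magnitude: 113 = 1110001
= 01110001


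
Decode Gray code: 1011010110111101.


Gray code: 1011010110111101
MSB stays the same: 1
Each subsequent bit = prev_binary XOR current_gray:
  B[1] = 1 XOR 0 = 1
  B[2] = 1 XOR 1 = 0
  B[3] = 0 XOR 1 = 1
  B[4] = 1 XOR 0 = 1
  B[5] = 1 XOR 1 = 0
  B[6] = 0 XOR 0 = 0
  B[7] = 0 XOR 1 = 1
  B[8] = 1 XOR 1 = 0
  B[9] = 0 XOR 0 = 0
  B[10] = 0 XOR 1 = 1
  B[11] = 1 XOR 1 = 0
  B[12] = 0 XOR 1 = 1
  B[13] = 1 XOR 1 = 0
  B[14] = 0 XOR 0 = 0
  B[15] = 0 XOR 1 = 1
= 1101100100101001 (55593 decimal)


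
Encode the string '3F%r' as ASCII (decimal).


String: '3F%r'  (4 characters)
Per-character ASCII lookup:
  '3': digits start at 48: '3' = 48 + 3 = 51
  'F': uppercase starts at 65: 'F' = 65 + 5 = 70
  '%': special character: '%' = 37
  'r': lowercase starts at 97: 'r' = 97 + 17 = 114
= 51 70 37 114


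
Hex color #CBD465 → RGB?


Hex: #CBD465
R = CB₁₆ = 203
G = D4₁₆ = 212
B = 65₁₆ = 101
= RGB(203, 212, 101)


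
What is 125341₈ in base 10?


Positional values:
Position 0: 1 × 8^0 = 1
Position 1: 4 × 8^1 = 32
Position 2: 3 × 8^2 = 192
Position 3: 5 × 8^3 = 2560
Position 4: 2 × 8^4 = 8192
Position 5: 1 × 8^5 = 32768
Sum = 1 + 32 + 192 + 2560 + 8192 + 32768
= 43745


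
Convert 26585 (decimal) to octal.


Divide by 8 repeatedly:
26585 ÷ 8 = 3323 remainder 1
3323 ÷ 8 = 415 remainder 3
415 ÷ 8 = 51 remainder 7
51 ÷ 8 = 6 remainder 3
6 ÷ 8 = 0 remainder 6
Reading remainders bottom-up:
= 0o63731


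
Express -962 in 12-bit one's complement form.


Original: 001111000010
Invert all bits:
  bit 0: 0 → 1
  bit 1: 0 → 1
  bit 2: 1 → 0
  bit 3: 1 → 0
  bit 4: 1 → 0
  bit 5: 1 → 0
  bit 6: 0 → 1
  bit 7: 0 → 1
  bit 8: 0 → 1
  bit 9: 0 → 1
  bit 10: 1 → 0
  bit 11: 0 → 1
= 110000111101


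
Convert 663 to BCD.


Each digit → 4-bit binary:
  6 → 0110
  6 → 0110
  3 → 0011
= 0110 0110 0011


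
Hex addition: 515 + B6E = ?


Align and add column by column (LSB to MSB, each column mod 16 with carry):
  0515
+ 0B6E
  ----
  col 0: 5(5) + E(14) + 0 (carry in) = 19 → 3(3), carry out 1
  col 1: 1(1) + 6(6) + 1 (carry in) = 8 → 8(8), carry out 0
  col 2: 5(5) + B(11) + 0 (carry in) = 16 → 0(0), carry out 1
  col 3: 0(0) + 0(0) + 1 (carry in) = 1 → 1(1), carry out 0
Reading digits MSB→LSB: 1083
Strip leading zeros: 1083
= 0x1083


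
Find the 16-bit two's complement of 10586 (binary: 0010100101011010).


Original: 0010100101011010
Step 1 - Invert all bits: 1101011010100101
Step 2 - Add 1: 1101011010100101 + 1
= 1101011010100110 (represents -10586)


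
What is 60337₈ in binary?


Each octal digit → 3 binary bits:
  6 = 110
  0 = 000
  3 = 011
  3 = 011
  7 = 111
Concatenate: 110 000 011 011 111
= 110000011011111


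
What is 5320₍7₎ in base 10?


Positional values (base 7):
  0 × 7^0 = 0 × 1 = 0
  2 × 7^1 = 2 × 7 = 14
  3 × 7^2 = 3 × 49 = 147
  5 × 7^3 = 5 × 343 = 1715
Sum = 0 + 14 + 147 + 1715
= 1876


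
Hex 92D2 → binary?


Each hex digit → 4 binary bits:
  9 = 1001
  2 = 0010
  D = 1101
  2 = 0010
Concatenate: 1001 0010 1101 0010
= 1001001011010010


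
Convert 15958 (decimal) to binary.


Divide by 2 repeatedly:
15958 ÷ 2 = 7979 remainder 0
7979 ÷ 2 = 3989 remainder 1
3989 ÷ 2 = 1994 remainder 1
1994 ÷ 2 = 997 remainder 0
997 ÷ 2 = 498 remainder 1
498 ÷ 2 = 249 remainder 0
249 ÷ 2 = 124 remainder 1
124 ÷ 2 = 62 remainder 0
62 ÷ 2 = 31 remainder 0
31 ÷ 2 = 15 remainder 1
15 ÷ 2 = 7 remainder 1
7 ÷ 2 = 3 remainder 1
3 ÷ 2 = 1 remainder 1
1 ÷ 2 = 0 remainder 1
Reading remainders bottom-up:
= 11111001010110


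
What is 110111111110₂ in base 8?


Group into 3-bit groups: 110111111110
  110 = 6
  111 = 7
  111 = 7
  110 = 6
= 0o6776


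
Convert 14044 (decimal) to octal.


Divide by 8 repeatedly:
14044 ÷ 8 = 1755 remainder 4
1755 ÷ 8 = 219 remainder 3
219 ÷ 8 = 27 remainder 3
27 ÷ 8 = 3 remainder 3
3 ÷ 8 = 0 remainder 3
Reading remainders bottom-up:
= 0o33334


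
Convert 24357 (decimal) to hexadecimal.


Divide by 16 repeatedly:
24357 ÷ 16 = 1522 remainder 5 (5)
1522 ÷ 16 = 95 remainder 2 (2)
95 ÷ 16 = 5 remainder 15 (F)
5 ÷ 16 = 0 remainder 5 (5)
Reading remainders bottom-up:
= 0x5F25


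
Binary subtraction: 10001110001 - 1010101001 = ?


Align and subtract column by column (LSB to MSB, borrowing when needed):
  10001110001
- 01010101001
  -----------
  col 0: (1 - 0 borrow-in) - 1 → 1 - 1 = 0, borrow out 0
  col 1: (0 - 0 borrow-in) - 0 → 0 - 0 = 0, borrow out 0
  col 2: (0 - 0 borrow-in) - 0 → 0 - 0 = 0, borrow out 0
  col 3: (0 - 0 borrow-in) - 1 → borrow from next column: (0+2) - 1 = 1, borrow out 1
  col 4: (1 - 1 borrow-in) - 0 → 0 - 0 = 0, borrow out 0
  col 5: (1 - 0 borrow-in) - 1 → 1 - 1 = 0, borrow out 0
  col 6: (1 - 0 borrow-in) - 0 → 1 - 0 = 1, borrow out 0
  col 7: (0 - 0 borrow-in) - 1 → borrow from next column: (0+2) - 1 = 1, borrow out 1
  col 8: (0 - 1 borrow-in) - 0 → borrow from next column: (-1+2) - 0 = 1, borrow out 1
  col 9: (0 - 1 borrow-in) - 1 → borrow from next column: (-1+2) - 1 = 0, borrow out 1
  col 10: (1 - 1 borrow-in) - 0 → 0 - 0 = 0, borrow out 0
Reading bits MSB→LSB: 00111001000
Strip leading zeros: 111001000
= 111001000


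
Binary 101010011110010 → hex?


Group into 4-bit nibbles: 0101010011110010
  0101 = 5
  0100 = 4
  1111 = F
  0010 = 2
= 0x54F2


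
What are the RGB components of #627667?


Hex: #627667
R = 62₁₆ = 98
G = 76₁₆ = 118
B = 67₁₆ = 103
= RGB(98, 118, 103)


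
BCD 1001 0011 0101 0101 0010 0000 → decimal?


Each 4-bit group → digit:
  1001 → 9
  0011 → 3
  0101 → 5
  0101 → 5
  0010 → 2
  0000 → 0
= 935520


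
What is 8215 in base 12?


Divide by 12 repeatedly:
8215 ÷ 12 = 684 remainder 7
684 ÷ 12 = 57 remainder 0
57 ÷ 12 = 4 remainder 9
4 ÷ 12 = 0 remainder 4
Reading remainders bottom-up:
= 4907


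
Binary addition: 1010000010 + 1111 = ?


Align and add column by column (LSB to MSB, carry propagating):
  01010000010
+ 00000001111
  -----------
  col 0: 0 + 1 + 0 (carry in) = 1 → bit 1, carry out 0
  col 1: 1 + 1 + 0 (carry in) = 2 → bit 0, carry out 1
  col 2: 0 + 1 + 1 (carry in) = 2 → bit 0, carry out 1
  col 3: 0 + 1 + 1 (carry in) = 2 → bit 0, carry out 1
  col 4: 0 + 0 + 1 (carry in) = 1 → bit 1, carry out 0
  col 5: 0 + 0 + 0 (carry in) = 0 → bit 0, carry out 0
  col 6: 0 + 0 + 0 (carry in) = 0 → bit 0, carry out 0
  col 7: 1 + 0 + 0 (carry in) = 1 → bit 1, carry out 0
  col 8: 0 + 0 + 0 (carry in) = 0 → bit 0, carry out 0
  col 9: 1 + 0 + 0 (carry in) = 1 → bit 1, carry out 0
  col 10: 0 + 0 + 0 (carry in) = 0 → bit 0, carry out 0
Reading bits MSB→LSB: 01010010001
Strip leading zeros: 1010010001
= 1010010001


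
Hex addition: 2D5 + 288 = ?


Align and add column by column (LSB to MSB, each column mod 16 with carry):
  02D5
+ 0288
  ----
  col 0: 5(5) + 8(8) + 0 (carry in) = 13 → D(13), carry out 0
  col 1: D(13) + 8(8) + 0 (carry in) = 21 → 5(5), carry out 1
  col 2: 2(2) + 2(2) + 1 (carry in) = 5 → 5(5), carry out 0
  col 3: 0(0) + 0(0) + 0 (carry in) = 0 → 0(0), carry out 0
Reading digits MSB→LSB: 055D
Strip leading zeros: 55D
= 0x55D


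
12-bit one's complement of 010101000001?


Original: 010101000001
Invert all bits:
  bit 0: 0 → 1
  bit 1: 1 → 0
  bit 2: 0 → 1
  bit 3: 1 → 0
  bit 4: 0 → 1
  bit 5: 1 → 0
  bit 6: 0 → 1
  bit 7: 0 → 1
  bit 8: 0 → 1
  bit 9: 0 → 1
  bit 10: 0 → 1
  bit 11: 1 → 0
= 101010111110


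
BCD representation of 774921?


Each digit → 4-bit binary:
  7 → 0111
  7 → 0111
  4 → 0100
  9 → 1001
  2 → 0010
  1 → 0001
= 0111 0111 0100 1001 0010 0001


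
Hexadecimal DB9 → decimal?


Positional values:
Position 0: 9 × 16^0 = 9 × 1 = 9
Position 1: B × 16^1 = 11 × 16 = 176
Position 2: D × 16^2 = 13 × 256 = 3328
Sum = 9 + 176 + 3328
= 3513


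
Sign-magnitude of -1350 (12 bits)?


Sign bit: 1 (negative)
Magnitude: 1350 = 10101000110
= 110101000110


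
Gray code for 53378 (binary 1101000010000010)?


Binary: 1101000010000010
Gray code: G = B XOR (B >> 1)
B >> 1 = 0110100001000001
1101000010000010 XOR 0110100001000001:
  1 XOR 0 = 1
  1 XOR 1 = 0
  0 XOR 1 = 1
  1 XOR 0 = 1
  0 XOR 1 = 1
  0 XOR 0 = 0
  0 XOR 0 = 0
  0 XOR 0 = 0
  1 XOR 0 = 1
  0 XOR 1 = 1
  0 XOR 0 = 0
  0 XOR 0 = 0
  0 XOR 0 = 0
  0 XOR 0 = 0
  1 XOR 0 = 1
  0 XOR 1 = 1
= 1011100011000011


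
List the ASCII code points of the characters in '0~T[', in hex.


String: '0~T['  (4 characters)
Per-character ASCII lookup:
  '0': digits start at 48: '0' = 48 + 0 = 48 → 0x30
  '~': special character: '~' = 126 → 0x7E
  'T': uppercase starts at 65: 'T' = 65 + 19 = 84 → 0x54
  '[': special character: '[' = 91 → 0x5B
= 0x30 0x7E 0x54 0x5B


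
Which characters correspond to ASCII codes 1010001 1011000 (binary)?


Codes (binary): 1010001 1011000
Per-code ASCII lookup:
  1010001 = 81  (range 65-90: uppercase, 81 - 65 = 16) → 'Q'
  1011000 = 88  (range 65-90: uppercase, 88 - 65 = 23) → 'X'
= 'QX'


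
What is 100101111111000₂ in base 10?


Positional values:
Bit 3: 1 × 2^3 = 8
Bit 4: 1 × 2^4 = 16
Bit 5: 1 × 2^5 = 32
Bit 6: 1 × 2^6 = 64
Bit 7: 1 × 2^7 = 128
Bit 8: 1 × 2^8 = 256
Bit 9: 1 × 2^9 = 512
Bit 11: 1 × 2^11 = 2048
Bit 14: 1 × 2^14 = 16384
Sum = 8 + 16 + 32 + 64 + 128 + 256 + 512 + 2048 + 16384
= 19448


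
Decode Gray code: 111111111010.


Gray code: 111111111010
MSB stays the same: 1
Each subsequent bit = prev_binary XOR current_gray:
  B[1] = 1 XOR 1 = 0
  B[2] = 0 XOR 1 = 1
  B[3] = 1 XOR 1 = 0
  B[4] = 0 XOR 1 = 1
  B[5] = 1 XOR 1 = 0
  B[6] = 0 XOR 1 = 1
  B[7] = 1 XOR 1 = 0
  B[8] = 0 XOR 1 = 1
  B[9] = 1 XOR 0 = 1
  B[10] = 1 XOR 1 = 0
  B[11] = 0 XOR 0 = 0
= 101010101100 (2732 decimal)


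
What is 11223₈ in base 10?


Positional values:
Position 0: 3 × 8^0 = 3
Position 1: 2 × 8^1 = 16
Position 2: 2 × 8^2 = 128
Position 3: 1 × 8^3 = 512
Position 4: 1 × 8^4 = 4096
Sum = 3 + 16 + 128 + 512 + 4096
= 4755


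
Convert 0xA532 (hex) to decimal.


Positional values:
Position 0: 2 × 16^0 = 2 × 1 = 2
Position 1: 3 × 16^1 = 3 × 16 = 48
Position 2: 5 × 16^2 = 5 × 256 = 1280
Position 3: A × 16^3 = 10 × 4096 = 40960
Sum = 2 + 48 + 1280 + 40960
= 42290


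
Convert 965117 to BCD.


Each digit → 4-bit binary:
  9 → 1001
  6 → 0110
  5 → 0101
  1 → 0001
  1 → 0001
  7 → 0111
= 1001 0110 0101 0001 0001 0111


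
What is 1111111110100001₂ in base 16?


Group into 4-bit nibbles: 1111111110100001
  1111 = F
  1111 = F
  1010 = A
  0001 = 1
= 0xFFA1


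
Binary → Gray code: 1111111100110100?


Binary: 1111111100110100
Gray code: G = B XOR (B >> 1)
B >> 1 = 0111111110011010
1111111100110100 XOR 0111111110011010:
  1 XOR 0 = 1
  1 XOR 1 = 0
  1 XOR 1 = 0
  1 XOR 1 = 0
  1 XOR 1 = 0
  1 XOR 1 = 0
  1 XOR 1 = 0
  1 XOR 1 = 0
  0 XOR 1 = 1
  0 XOR 0 = 0
  1 XOR 0 = 1
  1 XOR 1 = 0
  0 XOR 1 = 1
  1 XOR 0 = 1
  0 XOR 1 = 1
  0 XOR 0 = 0
= 1000000010101110


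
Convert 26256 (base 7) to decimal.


Positional values (base 7):
  6 × 7^0 = 6 × 1 = 6
  5 × 7^1 = 5 × 7 = 35
  2 × 7^2 = 2 × 49 = 98
  6 × 7^3 = 6 × 343 = 2058
  2 × 7^4 = 2 × 2401 = 4802
Sum = 6 + 35 + 98 + 2058 + 4802
= 6999


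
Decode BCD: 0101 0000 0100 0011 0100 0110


Each 4-bit group → digit:
  0101 → 5
  0000 → 0
  0100 → 4
  0011 → 3
  0100 → 4
  0110 → 6
= 504346


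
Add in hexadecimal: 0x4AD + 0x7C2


Align and add column by column (LSB to MSB, each column mod 16 with carry):
  04AD
+ 07C2
  ----
  col 0: D(13) + 2(2) + 0 (carry in) = 15 → F(15), carry out 0
  col 1: A(10) + C(12) + 0 (carry in) = 22 → 6(6), carry out 1
  col 2: 4(4) + 7(7) + 1 (carry in) = 12 → C(12), carry out 0
  col 3: 0(0) + 0(0) + 0 (carry in) = 0 → 0(0), carry out 0
Reading digits MSB→LSB: 0C6F
Strip leading zeros: C6F
= 0xC6F


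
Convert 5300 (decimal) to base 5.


Divide by 5 repeatedly:
5300 ÷ 5 = 1060 remainder 0
1060 ÷ 5 = 212 remainder 0
212 ÷ 5 = 42 remainder 2
42 ÷ 5 = 8 remainder 2
8 ÷ 5 = 1 remainder 3
1 ÷ 5 = 0 remainder 1
Reading remainders bottom-up:
= 132200


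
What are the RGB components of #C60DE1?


Hex: #C60DE1
R = C6₁₆ = 198
G = 0D₁₆ = 13
B = E1₁₆ = 225
= RGB(198, 13, 225)


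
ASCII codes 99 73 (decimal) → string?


Codes (decimal): 99 73
Per-code ASCII lookup:
  99  (range 97-122: lowercase, 99 - 97 = 2) → 'c'
  73  (range 65-90: uppercase, 73 - 65 = 8) → 'I'
= 'cI'


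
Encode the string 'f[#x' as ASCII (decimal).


String: 'f[#x'  (4 characters)
Per-character ASCII lookup:
  'f': lowercase starts at 97: 'f' = 97 + 5 = 102
  '[': special character: '[' = 91
  '#': special character: '#' = 35
  'x': lowercase starts at 97: 'x' = 97 + 23 = 120
= 102 91 35 120


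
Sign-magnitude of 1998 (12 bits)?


Sign bit: 0 (positive)
Magnitude: 1998 = 11111001110
= 011111001110


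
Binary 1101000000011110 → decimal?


Positional values:
Bit 1: 1 × 2^1 = 2
Bit 2: 1 × 2^2 = 4
Bit 3: 1 × 2^3 = 8
Bit 4: 1 × 2^4 = 16
Bit 12: 1 × 2^12 = 4096
Bit 14: 1 × 2^14 = 16384
Bit 15: 1 × 2^15 = 32768
Sum = 2 + 4 + 8 + 16 + 4096 + 16384 + 32768
= 53278


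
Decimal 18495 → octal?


Divide by 8 repeatedly:
18495 ÷ 8 = 2311 remainder 7
2311 ÷ 8 = 288 remainder 7
288 ÷ 8 = 36 remainder 0
36 ÷ 8 = 4 remainder 4
4 ÷ 8 = 0 remainder 4
Reading remainders bottom-up:
= 0o44077


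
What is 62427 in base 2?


Divide by 2 repeatedly:
62427 ÷ 2 = 31213 remainder 1
31213 ÷ 2 = 15606 remainder 1
15606 ÷ 2 = 7803 remainder 0
7803 ÷ 2 = 3901 remainder 1
3901 ÷ 2 = 1950 remainder 1
1950 ÷ 2 = 975 remainder 0
975 ÷ 2 = 487 remainder 1
487 ÷ 2 = 243 remainder 1
243 ÷ 2 = 121 remainder 1
121 ÷ 2 = 60 remainder 1
60 ÷ 2 = 30 remainder 0
30 ÷ 2 = 15 remainder 0
15 ÷ 2 = 7 remainder 1
7 ÷ 2 = 3 remainder 1
3 ÷ 2 = 1 remainder 1
1 ÷ 2 = 0 remainder 1
Reading remainders bottom-up:
= 1111001111011011


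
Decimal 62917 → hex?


Divide by 16 repeatedly:
62917 ÷ 16 = 3932 remainder 5 (5)
3932 ÷ 16 = 245 remainder 12 (C)
245 ÷ 16 = 15 remainder 5 (5)
15 ÷ 16 = 0 remainder 15 (F)
Reading remainders bottom-up:
= 0xF5C5


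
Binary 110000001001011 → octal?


Group into 3-bit groups: 110000001001011
  110 = 6
  000 = 0
  001 = 1
  001 = 1
  011 = 3
= 0o60113


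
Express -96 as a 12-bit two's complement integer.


Original: 000001100000
Step 1 - Invert all bits: 111110011111
Step 2 - Add 1: 111110011111 + 1
= 111110100000 (represents -96)


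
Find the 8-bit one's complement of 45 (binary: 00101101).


Original: 00101101
Invert all bits:
  bit 0: 0 → 1
  bit 1: 0 → 1
  bit 2: 1 → 0
  bit 3: 0 → 1
  bit 4: 1 → 0
  bit 5: 1 → 0
  bit 6: 0 → 1
  bit 7: 1 → 0
= 11010010


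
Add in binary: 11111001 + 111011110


Align and add column by column (LSB to MSB, carry propagating):
  0011111001
+ 0111011110
  ----------
  col 0: 1 + 0 + 0 (carry in) = 1 → bit 1, carry out 0
  col 1: 0 + 1 + 0 (carry in) = 1 → bit 1, carry out 0
  col 2: 0 + 1 + 0 (carry in) = 1 → bit 1, carry out 0
  col 3: 1 + 1 + 0 (carry in) = 2 → bit 0, carry out 1
  col 4: 1 + 1 + 1 (carry in) = 3 → bit 1, carry out 1
  col 5: 1 + 0 + 1 (carry in) = 2 → bit 0, carry out 1
  col 6: 1 + 1 + 1 (carry in) = 3 → bit 1, carry out 1
  col 7: 1 + 1 + 1 (carry in) = 3 → bit 1, carry out 1
  col 8: 0 + 1 + 1 (carry in) = 2 → bit 0, carry out 1
  col 9: 0 + 0 + 1 (carry in) = 1 → bit 1, carry out 0
Reading bits MSB→LSB: 1011010111
Strip leading zeros: 1011010111
= 1011010111


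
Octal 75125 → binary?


Each octal digit → 3 binary bits:
  7 = 111
  5 = 101
  1 = 001
  2 = 010
  5 = 101
Concatenate: 111 101 001 010 101
= 111101001010101


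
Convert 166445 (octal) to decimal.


Positional values:
Position 0: 5 × 8^0 = 5
Position 1: 4 × 8^1 = 32
Position 2: 4 × 8^2 = 256
Position 3: 6 × 8^3 = 3072
Position 4: 6 × 8^4 = 24576
Position 5: 1 × 8^5 = 32768
Sum = 5 + 32 + 256 + 3072 + 24576 + 32768
= 60709


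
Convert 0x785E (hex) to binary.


Each hex digit → 4 binary bits:
  7 = 0111
  8 = 1000
  5 = 0101
  E = 1110
Concatenate: 0111 1000 0101 1110
= 0111100001011110


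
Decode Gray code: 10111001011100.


Gray code: 10111001011100
MSB stays the same: 1
Each subsequent bit = prev_binary XOR current_gray:
  B[1] = 1 XOR 0 = 1
  B[2] = 1 XOR 1 = 0
  B[3] = 0 XOR 1 = 1
  B[4] = 1 XOR 1 = 0
  B[5] = 0 XOR 0 = 0
  B[6] = 0 XOR 0 = 0
  B[7] = 0 XOR 1 = 1
  B[8] = 1 XOR 0 = 1
  B[9] = 1 XOR 1 = 0
  B[10] = 0 XOR 1 = 1
  B[11] = 1 XOR 1 = 0
  B[12] = 0 XOR 0 = 0
  B[13] = 0 XOR 0 = 0
= 11010001101000 (13416 decimal)


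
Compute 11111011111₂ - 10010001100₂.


Align and subtract column by column (LSB to MSB, borrowing when needed):
  11111011111
- 10010001100
  -----------
  col 0: (1 - 0 borrow-in) - 0 → 1 - 0 = 1, borrow out 0
  col 1: (1 - 0 borrow-in) - 0 → 1 - 0 = 1, borrow out 0
  col 2: (1 - 0 borrow-in) - 1 → 1 - 1 = 0, borrow out 0
  col 3: (1 - 0 borrow-in) - 1 → 1 - 1 = 0, borrow out 0
  col 4: (1 - 0 borrow-in) - 0 → 1 - 0 = 1, borrow out 0
  col 5: (0 - 0 borrow-in) - 0 → 0 - 0 = 0, borrow out 0
  col 6: (1 - 0 borrow-in) - 0 → 1 - 0 = 1, borrow out 0
  col 7: (1 - 0 borrow-in) - 1 → 1 - 1 = 0, borrow out 0
  col 8: (1 - 0 borrow-in) - 0 → 1 - 0 = 1, borrow out 0
  col 9: (1 - 0 borrow-in) - 0 → 1 - 0 = 1, borrow out 0
  col 10: (1 - 0 borrow-in) - 1 → 1 - 1 = 0, borrow out 0
Reading bits MSB→LSB: 01101010011
Strip leading zeros: 1101010011
= 1101010011


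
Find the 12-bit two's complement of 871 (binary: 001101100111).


Original: 001101100111
Step 1 - Invert all bits: 110010011000
Step 2 - Add 1: 110010011000 + 1
= 110010011001 (represents -871)


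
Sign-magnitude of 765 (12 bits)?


Sign bit: 0 (positive)
Magnitude: 765 = 01011111101
= 001011111101


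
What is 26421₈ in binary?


Each octal digit → 3 binary bits:
  2 = 010
  6 = 110
  4 = 100
  2 = 010
  1 = 001
Concatenate: 010 110 100 010 001
= 010110100010001


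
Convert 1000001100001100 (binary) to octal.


Group into 3-bit groups: 001000001100001100
  001 = 1
  000 = 0
  001 = 1
  100 = 4
  001 = 1
  100 = 4
= 0o101414


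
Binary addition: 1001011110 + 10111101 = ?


Align and add column by column (LSB to MSB, carry propagating):
  01001011110
+ 00010111101
  -----------
  col 0: 0 + 1 + 0 (carry in) = 1 → bit 1, carry out 0
  col 1: 1 + 0 + 0 (carry in) = 1 → bit 1, carry out 0
  col 2: 1 + 1 + 0 (carry in) = 2 → bit 0, carry out 1
  col 3: 1 + 1 + 1 (carry in) = 3 → bit 1, carry out 1
  col 4: 1 + 1 + 1 (carry in) = 3 → bit 1, carry out 1
  col 5: 0 + 1 + 1 (carry in) = 2 → bit 0, carry out 1
  col 6: 1 + 0 + 1 (carry in) = 2 → bit 0, carry out 1
  col 7: 0 + 1 + 1 (carry in) = 2 → bit 0, carry out 1
  col 8: 0 + 0 + 1 (carry in) = 1 → bit 1, carry out 0
  col 9: 1 + 0 + 0 (carry in) = 1 → bit 1, carry out 0
  col 10: 0 + 0 + 0 (carry in) = 0 → bit 0, carry out 0
Reading bits MSB→LSB: 01100011011
Strip leading zeros: 1100011011
= 1100011011


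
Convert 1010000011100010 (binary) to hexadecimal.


Group into 4-bit nibbles: 1010000011100010
  1010 = A
  0000 = 0
  1110 = E
  0010 = 2
= 0xA0E2


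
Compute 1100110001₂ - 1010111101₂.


Align and subtract column by column (LSB to MSB, borrowing when needed):
  1100110001
- 1010111101
  ----------
  col 0: (1 - 0 borrow-in) - 1 → 1 - 1 = 0, borrow out 0
  col 1: (0 - 0 borrow-in) - 0 → 0 - 0 = 0, borrow out 0
  col 2: (0 - 0 borrow-in) - 1 → borrow from next column: (0+2) - 1 = 1, borrow out 1
  col 3: (0 - 1 borrow-in) - 1 → borrow from next column: (-1+2) - 1 = 0, borrow out 1
  col 4: (1 - 1 borrow-in) - 1 → borrow from next column: (0+2) - 1 = 1, borrow out 1
  col 5: (1 - 1 borrow-in) - 1 → borrow from next column: (0+2) - 1 = 1, borrow out 1
  col 6: (0 - 1 borrow-in) - 0 → borrow from next column: (-1+2) - 0 = 1, borrow out 1
  col 7: (0 - 1 borrow-in) - 1 → borrow from next column: (-1+2) - 1 = 0, borrow out 1
  col 8: (1 - 1 borrow-in) - 0 → 0 - 0 = 0, borrow out 0
  col 9: (1 - 0 borrow-in) - 1 → 1 - 1 = 0, borrow out 0
Reading bits MSB→LSB: 0001110100
Strip leading zeros: 1110100
= 1110100


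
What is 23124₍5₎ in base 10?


Positional values (base 5):
  4 × 5^0 = 4 × 1 = 4
  2 × 5^1 = 2 × 5 = 10
  1 × 5^2 = 1 × 25 = 25
  3 × 5^3 = 3 × 125 = 375
  2 × 5^4 = 2 × 625 = 1250
Sum = 4 + 10 + 25 + 375 + 1250
= 1664


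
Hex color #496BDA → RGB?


Hex: #496BDA
R = 49₁₆ = 73
G = 6B₁₆ = 107
B = DA₁₆ = 218
= RGB(73, 107, 218)


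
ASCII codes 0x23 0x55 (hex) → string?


Codes (hex): 0x23 0x55
Per-code ASCII lookup:
  0x23 = 35  (special character) → '#'
  0x55 = 85  (range 65-90: uppercase, 85 - 65 = 20) → 'U'
= '#U'


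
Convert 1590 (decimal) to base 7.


Divide by 7 repeatedly:
1590 ÷ 7 = 227 remainder 1
227 ÷ 7 = 32 remainder 3
32 ÷ 7 = 4 remainder 4
4 ÷ 7 = 0 remainder 4
Reading remainders bottom-up:
= 4431


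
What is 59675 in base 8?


Divide by 8 repeatedly:
59675 ÷ 8 = 7459 remainder 3
7459 ÷ 8 = 932 remainder 3
932 ÷ 8 = 116 remainder 4
116 ÷ 8 = 14 remainder 4
14 ÷ 8 = 1 remainder 6
1 ÷ 8 = 0 remainder 1
Reading remainders bottom-up:
= 0o164433


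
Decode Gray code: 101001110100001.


Gray code: 101001110100001
MSB stays the same: 1
Each subsequent bit = prev_binary XOR current_gray:
  B[1] = 1 XOR 0 = 1
  B[2] = 1 XOR 1 = 0
  B[3] = 0 XOR 0 = 0
  B[4] = 0 XOR 0 = 0
  B[5] = 0 XOR 1 = 1
  B[6] = 1 XOR 1 = 0
  B[7] = 0 XOR 1 = 1
  B[8] = 1 XOR 0 = 1
  B[9] = 1 XOR 1 = 0
  B[10] = 0 XOR 0 = 0
  B[11] = 0 XOR 0 = 0
  B[12] = 0 XOR 0 = 0
  B[13] = 0 XOR 0 = 0
  B[14] = 0 XOR 1 = 1
= 110001011000001 (25281 decimal)


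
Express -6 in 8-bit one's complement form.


Original: 00000110
Invert all bits:
  bit 0: 0 → 1
  bit 1: 0 → 1
  bit 2: 0 → 1
  bit 3: 0 → 1
  bit 4: 0 → 1
  bit 5: 1 → 0
  bit 6: 1 → 0
  bit 7: 0 → 1
= 11111001


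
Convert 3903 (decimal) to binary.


Divide by 2 repeatedly:
3903 ÷ 2 = 1951 remainder 1
1951 ÷ 2 = 975 remainder 1
975 ÷ 2 = 487 remainder 1
487 ÷ 2 = 243 remainder 1
243 ÷ 2 = 121 remainder 1
121 ÷ 2 = 60 remainder 1
60 ÷ 2 = 30 remainder 0
30 ÷ 2 = 15 remainder 0
15 ÷ 2 = 7 remainder 1
7 ÷ 2 = 3 remainder 1
3 ÷ 2 = 1 remainder 1
1 ÷ 2 = 0 remainder 1
Reading remainders bottom-up:
= 111100111111


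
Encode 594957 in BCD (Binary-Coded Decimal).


Each digit → 4-bit binary:
  5 → 0101
  9 → 1001
  4 → 0100
  9 → 1001
  5 → 0101
  7 → 0111
= 0101 1001 0100 1001 0101 0111


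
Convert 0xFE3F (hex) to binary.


Each hex digit → 4 binary bits:
  F = 1111
  E = 1110
  3 = 0011
  F = 1111
Concatenate: 1111 1110 0011 1111
= 1111111000111111


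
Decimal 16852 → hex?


Divide by 16 repeatedly:
16852 ÷ 16 = 1053 remainder 4 (4)
1053 ÷ 16 = 65 remainder 13 (D)
65 ÷ 16 = 4 remainder 1 (1)
4 ÷ 16 = 0 remainder 4 (4)
Reading remainders bottom-up:
= 0x41D4


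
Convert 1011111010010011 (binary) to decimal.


Positional values:
Bit 0: 1 × 2^0 = 1
Bit 1: 1 × 2^1 = 2
Bit 4: 1 × 2^4 = 16
Bit 7: 1 × 2^7 = 128
Bit 9: 1 × 2^9 = 512
Bit 10: 1 × 2^10 = 1024
Bit 11: 1 × 2^11 = 2048
Bit 12: 1 × 2^12 = 4096
Bit 13: 1 × 2^13 = 8192
Bit 15: 1 × 2^15 = 32768
Sum = 1 + 2 + 16 + 128 + 512 + 1024 + 2048 + 4096 + 8192 + 32768
= 48787


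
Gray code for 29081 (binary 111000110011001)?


Binary: 111000110011001
Gray code: G = B XOR (B >> 1)
B >> 1 = 011100011001100
111000110011001 XOR 011100011001100:
  1 XOR 0 = 1
  1 XOR 1 = 0
  1 XOR 1 = 0
  0 XOR 1 = 1
  0 XOR 0 = 0
  0 XOR 0 = 0
  1 XOR 0 = 1
  1 XOR 1 = 0
  0 XOR 1 = 1
  0 XOR 0 = 0
  1 XOR 0 = 1
  1 XOR 1 = 0
  0 XOR 1 = 1
  0 XOR 0 = 0
  1 XOR 0 = 1
= 100100101010101


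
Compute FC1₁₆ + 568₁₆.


Align and add column by column (LSB to MSB, each column mod 16 with carry):
  0FC1
+ 0568
  ----
  col 0: 1(1) + 8(8) + 0 (carry in) = 9 → 9(9), carry out 0
  col 1: C(12) + 6(6) + 0 (carry in) = 18 → 2(2), carry out 1
  col 2: F(15) + 5(5) + 1 (carry in) = 21 → 5(5), carry out 1
  col 3: 0(0) + 0(0) + 1 (carry in) = 1 → 1(1), carry out 0
Reading digits MSB→LSB: 1529
Strip leading zeros: 1529
= 0x1529


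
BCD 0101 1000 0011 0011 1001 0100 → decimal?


Each 4-bit group → digit:
  0101 → 5
  1000 → 8
  0011 → 3
  0011 → 3
  1001 → 9
  0100 → 4
= 583394


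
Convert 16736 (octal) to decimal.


Positional values:
Position 0: 6 × 8^0 = 6
Position 1: 3 × 8^1 = 24
Position 2: 7 × 8^2 = 448
Position 3: 6 × 8^3 = 3072
Position 4: 1 × 8^4 = 4096
Sum = 6 + 24 + 448 + 3072 + 4096
= 7646


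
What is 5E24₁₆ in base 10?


Positional values:
Position 0: 4 × 16^0 = 4 × 1 = 4
Position 1: 2 × 16^1 = 2 × 16 = 32
Position 2: E × 16^2 = 14 × 256 = 3584
Position 3: 5 × 16^3 = 5 × 4096 = 20480
Sum = 4 + 32 + 3584 + 20480
= 24100


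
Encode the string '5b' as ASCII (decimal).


String: '5b'  (2 characters)
Per-character ASCII lookup:
  '5': digits start at 48: '5' = 48 + 5 = 53
  'b': lowercase starts at 97: 'b' = 97 + 1 = 98
= 53 98


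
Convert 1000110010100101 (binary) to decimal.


Positional values:
Bit 0: 1 × 2^0 = 1
Bit 2: 1 × 2^2 = 4
Bit 5: 1 × 2^5 = 32
Bit 7: 1 × 2^7 = 128
Bit 10: 1 × 2^10 = 1024
Bit 11: 1 × 2^11 = 2048
Bit 15: 1 × 2^15 = 32768
Sum = 1 + 4 + 32 + 128 + 1024 + 2048 + 32768
= 36005


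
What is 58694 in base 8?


Divide by 8 repeatedly:
58694 ÷ 8 = 7336 remainder 6
7336 ÷ 8 = 917 remainder 0
917 ÷ 8 = 114 remainder 5
114 ÷ 8 = 14 remainder 2
14 ÷ 8 = 1 remainder 6
1 ÷ 8 = 0 remainder 1
Reading remainders bottom-up:
= 0o162506


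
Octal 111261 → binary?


Each octal digit → 3 binary bits:
  1 = 001
  1 = 001
  1 = 001
  2 = 010
  6 = 110
  1 = 001
Concatenate: 001 001 001 010 110 001
= 001001001010110001


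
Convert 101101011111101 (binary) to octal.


Group into 3-bit groups: 101101011111101
  101 = 5
  101 = 5
  011 = 3
  111 = 7
  101 = 5
= 0o55375


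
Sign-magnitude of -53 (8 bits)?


Sign bit: 1 (negative)
Magnitude: 53 = 0110101
= 10110101


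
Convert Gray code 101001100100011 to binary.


Gray code: 101001100100011
MSB stays the same: 1
Each subsequent bit = prev_binary XOR current_gray:
  B[1] = 1 XOR 0 = 1
  B[2] = 1 XOR 1 = 0
  B[3] = 0 XOR 0 = 0
  B[4] = 0 XOR 0 = 0
  B[5] = 0 XOR 1 = 1
  B[6] = 1 XOR 1 = 0
  B[7] = 0 XOR 0 = 0
  B[8] = 0 XOR 0 = 0
  B[9] = 0 XOR 1 = 1
  B[10] = 1 XOR 0 = 1
  B[11] = 1 XOR 0 = 1
  B[12] = 1 XOR 0 = 1
  B[13] = 1 XOR 1 = 0
  B[14] = 0 XOR 1 = 1
= 110001000111101 (25149 decimal)


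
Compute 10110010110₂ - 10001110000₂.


Align and subtract column by column (LSB to MSB, borrowing when needed):
  10110010110
- 10001110000
  -----------
  col 0: (0 - 0 borrow-in) - 0 → 0 - 0 = 0, borrow out 0
  col 1: (1 - 0 borrow-in) - 0 → 1 - 0 = 1, borrow out 0
  col 2: (1 - 0 borrow-in) - 0 → 1 - 0 = 1, borrow out 0
  col 3: (0 - 0 borrow-in) - 0 → 0 - 0 = 0, borrow out 0
  col 4: (1 - 0 borrow-in) - 1 → 1 - 1 = 0, borrow out 0
  col 5: (0 - 0 borrow-in) - 1 → borrow from next column: (0+2) - 1 = 1, borrow out 1
  col 6: (0 - 1 borrow-in) - 1 → borrow from next column: (-1+2) - 1 = 0, borrow out 1
  col 7: (1 - 1 borrow-in) - 0 → 0 - 0 = 0, borrow out 0
  col 8: (1 - 0 borrow-in) - 0 → 1 - 0 = 1, borrow out 0
  col 9: (0 - 0 borrow-in) - 0 → 0 - 0 = 0, borrow out 0
  col 10: (1 - 0 borrow-in) - 1 → 1 - 1 = 0, borrow out 0
Reading bits MSB→LSB: 00100100110
Strip leading zeros: 100100110
= 100100110


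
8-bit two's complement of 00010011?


Original: 00010011
Step 1 - Invert all bits: 11101100
Step 2 - Add 1: 11101100 + 1
= 11101101 (represents -19)


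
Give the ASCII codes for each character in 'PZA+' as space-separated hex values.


String: 'PZA+'  (4 characters)
Per-character ASCII lookup:
  'P': uppercase starts at 65: 'P' = 65 + 15 = 80 → 0x50
  'Z': uppercase starts at 65: 'Z' = 65 + 25 = 90 → 0x5A
  'A': uppercase starts at 65: 'A' = 65 + 0 = 65 → 0x41
  '+': special character: '+' = 43 → 0x2B
= 0x50 0x5A 0x41 0x2B


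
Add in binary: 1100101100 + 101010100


Align and add column by column (LSB to MSB, carry propagating):
  01100101100
+ 00101010100
  -----------
  col 0: 0 + 0 + 0 (carry in) = 0 → bit 0, carry out 0
  col 1: 0 + 0 + 0 (carry in) = 0 → bit 0, carry out 0
  col 2: 1 + 1 + 0 (carry in) = 2 → bit 0, carry out 1
  col 3: 1 + 0 + 1 (carry in) = 2 → bit 0, carry out 1
  col 4: 0 + 1 + 1 (carry in) = 2 → bit 0, carry out 1
  col 5: 1 + 0 + 1 (carry in) = 2 → bit 0, carry out 1
  col 6: 0 + 1 + 1 (carry in) = 2 → bit 0, carry out 1
  col 7: 0 + 0 + 1 (carry in) = 1 → bit 1, carry out 0
  col 8: 1 + 1 + 0 (carry in) = 2 → bit 0, carry out 1
  col 9: 1 + 0 + 1 (carry in) = 2 → bit 0, carry out 1
  col 10: 0 + 0 + 1 (carry in) = 1 → bit 1, carry out 0
Reading bits MSB→LSB: 10010000000
Strip leading zeros: 10010000000
= 10010000000


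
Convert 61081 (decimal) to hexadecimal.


Divide by 16 repeatedly:
61081 ÷ 16 = 3817 remainder 9 (9)
3817 ÷ 16 = 238 remainder 9 (9)
238 ÷ 16 = 14 remainder 14 (E)
14 ÷ 16 = 0 remainder 14 (E)
Reading remainders bottom-up:
= 0xEE99


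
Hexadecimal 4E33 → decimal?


Positional values:
Position 0: 3 × 16^0 = 3 × 1 = 3
Position 1: 3 × 16^1 = 3 × 16 = 48
Position 2: E × 16^2 = 14 × 256 = 3584
Position 3: 4 × 16^3 = 4 × 4096 = 16384
Sum = 3 + 48 + 3584 + 16384
= 20019


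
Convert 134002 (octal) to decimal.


Positional values:
Position 0: 2 × 8^0 = 2
Position 1: 0 × 8^1 = 0
Position 2: 0 × 8^2 = 0
Position 3: 4 × 8^3 = 2048
Position 4: 3 × 8^4 = 12288
Position 5: 1 × 8^5 = 32768
Sum = 2 + 0 + 0 + 2048 + 12288 + 32768
= 47106


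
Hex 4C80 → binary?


Each hex digit → 4 binary bits:
  4 = 0100
  C = 1100
  8 = 1000
  0 = 0000
Concatenate: 0100 1100 1000 0000
= 0100110010000000


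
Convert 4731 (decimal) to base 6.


Divide by 6 repeatedly:
4731 ÷ 6 = 788 remainder 3
788 ÷ 6 = 131 remainder 2
131 ÷ 6 = 21 remainder 5
21 ÷ 6 = 3 remainder 3
3 ÷ 6 = 0 remainder 3
Reading remainders bottom-up:
= 33523


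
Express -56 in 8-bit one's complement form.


Original: 00111000
Invert all bits:
  bit 0: 0 → 1
  bit 1: 0 → 1
  bit 2: 1 → 0
  bit 3: 1 → 0
  bit 4: 1 → 0
  bit 5: 0 → 1
  bit 6: 0 → 1
  bit 7: 0 → 1
= 11000111


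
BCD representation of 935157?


Each digit → 4-bit binary:
  9 → 1001
  3 → 0011
  5 → 0101
  1 → 0001
  5 → 0101
  7 → 0111
= 1001 0011 0101 0001 0101 0111


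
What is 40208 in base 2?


Divide by 2 repeatedly:
40208 ÷ 2 = 20104 remainder 0
20104 ÷ 2 = 10052 remainder 0
10052 ÷ 2 = 5026 remainder 0
5026 ÷ 2 = 2513 remainder 0
2513 ÷ 2 = 1256 remainder 1
1256 ÷ 2 = 628 remainder 0
628 ÷ 2 = 314 remainder 0
314 ÷ 2 = 157 remainder 0
157 ÷ 2 = 78 remainder 1
78 ÷ 2 = 39 remainder 0
39 ÷ 2 = 19 remainder 1
19 ÷ 2 = 9 remainder 1
9 ÷ 2 = 4 remainder 1
4 ÷ 2 = 2 remainder 0
2 ÷ 2 = 1 remainder 0
1 ÷ 2 = 0 remainder 1
Reading remainders bottom-up:
= 1001110100010000


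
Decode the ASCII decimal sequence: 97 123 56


Codes (decimal): 97 123 56
Per-code ASCII lookup:
  97  (range 97-122: lowercase, 97 - 97 = 0) → 'a'
  123  (special character) → '{'
  56  (range 48-57: digits, 56 - 48 = 8) → '8'
= 'a{8'


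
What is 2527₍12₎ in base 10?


Positional values (base 12):
  7 × 12^0 = 7 × 1 = 7
  2 × 12^1 = 2 × 12 = 24
  5 × 12^2 = 5 × 144 = 720
  2 × 12^3 = 2 × 1728 = 3456
Sum = 7 + 24 + 720 + 3456
= 4207


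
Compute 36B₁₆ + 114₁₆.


Align and add column by column (LSB to MSB, each column mod 16 with carry):
  036B
+ 0114
  ----
  col 0: B(11) + 4(4) + 0 (carry in) = 15 → F(15), carry out 0
  col 1: 6(6) + 1(1) + 0 (carry in) = 7 → 7(7), carry out 0
  col 2: 3(3) + 1(1) + 0 (carry in) = 4 → 4(4), carry out 0
  col 3: 0(0) + 0(0) + 0 (carry in) = 0 → 0(0), carry out 0
Reading digits MSB→LSB: 047F
Strip leading zeros: 47F
= 0x47F


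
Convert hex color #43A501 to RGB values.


Hex: #43A501
R = 43₁₆ = 67
G = A5₁₆ = 165
B = 01₁₆ = 1
= RGB(67, 165, 1)


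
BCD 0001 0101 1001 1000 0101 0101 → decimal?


Each 4-bit group → digit:
  0001 → 1
  0101 → 5
  1001 → 9
  1000 → 8
  0101 → 5
  0101 → 5
= 159855


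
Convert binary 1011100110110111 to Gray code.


Binary: 1011100110110111
Gray code: G = B XOR (B >> 1)
B >> 1 = 0101110011011011
1011100110110111 XOR 0101110011011011:
  1 XOR 0 = 1
  0 XOR 1 = 1
  1 XOR 0 = 1
  1 XOR 1 = 0
  1 XOR 1 = 0
  0 XOR 1 = 1
  0 XOR 0 = 0
  1 XOR 0 = 1
  1 XOR 1 = 0
  0 XOR 1 = 1
  1 XOR 0 = 1
  1 XOR 1 = 0
  0 XOR 1 = 1
  1 XOR 0 = 1
  1 XOR 1 = 0
  1 XOR 1 = 0
= 1110010101101100


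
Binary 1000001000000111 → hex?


Group into 4-bit nibbles: 1000001000000111
  1000 = 8
  0010 = 2
  0000 = 0
  0111 = 7
= 0x8207


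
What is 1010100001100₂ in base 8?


Group into 3-bit groups: 001010100001100
  001 = 1
  010 = 2
  100 = 4
  001 = 1
  100 = 4
= 0o12414


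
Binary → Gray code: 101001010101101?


Binary: 101001010101101
Gray code: G = B XOR (B >> 1)
B >> 1 = 010100101010110
101001010101101 XOR 010100101010110:
  1 XOR 0 = 1
  0 XOR 1 = 1
  1 XOR 0 = 1
  0 XOR 1 = 1
  0 XOR 0 = 0
  1 XOR 0 = 1
  0 XOR 1 = 1
  1 XOR 0 = 1
  0 XOR 1 = 1
  1 XOR 0 = 1
  0 XOR 1 = 1
  1 XOR 0 = 1
  1 XOR 1 = 0
  0 XOR 1 = 1
  1 XOR 0 = 1
= 111101111111011


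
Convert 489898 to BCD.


Each digit → 4-bit binary:
  4 → 0100
  8 → 1000
  9 → 1001
  8 → 1000
  9 → 1001
  8 → 1000
= 0100 1000 1001 1000 1001 1000


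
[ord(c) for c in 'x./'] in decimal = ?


String: 'x./'  (3 characters)
Per-character ASCII lookup:
  'x': lowercase starts at 97: 'x' = 97 + 23 = 120
  '.': special character: '.' = 46
  '/': special character: '/' = 47
= 120 46 47


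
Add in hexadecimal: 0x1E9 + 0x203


Align and add column by column (LSB to MSB, each column mod 16 with carry):
  01E9
+ 0203
  ----
  col 0: 9(9) + 3(3) + 0 (carry in) = 12 → C(12), carry out 0
  col 1: E(14) + 0(0) + 0 (carry in) = 14 → E(14), carry out 0
  col 2: 1(1) + 2(2) + 0 (carry in) = 3 → 3(3), carry out 0
  col 3: 0(0) + 0(0) + 0 (carry in) = 0 → 0(0), carry out 0
Reading digits MSB→LSB: 03EC
Strip leading zeros: 3EC
= 0x3EC


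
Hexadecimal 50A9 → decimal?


Positional values:
Position 0: 9 × 16^0 = 9 × 1 = 9
Position 1: A × 16^1 = 10 × 16 = 160
Position 2: 0 × 16^2 = 0 × 256 = 0
Position 3: 5 × 16^3 = 5 × 4096 = 20480
Sum = 9 + 160 + 0 + 20480
= 20649


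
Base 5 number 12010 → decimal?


Positional values (base 5):
  0 × 5^0 = 0 × 1 = 0
  1 × 5^1 = 1 × 5 = 5
  0 × 5^2 = 0 × 25 = 0
  2 × 5^3 = 2 × 125 = 250
  1 × 5^4 = 1 × 625 = 625
Sum = 0 + 5 + 0 + 250 + 625
= 880


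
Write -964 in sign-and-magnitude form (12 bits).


Sign bit: 1 (negative)
Magnitude: 964 = 01111000100
= 101111000100


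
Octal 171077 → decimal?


Positional values:
Position 0: 7 × 8^0 = 7
Position 1: 7 × 8^1 = 56
Position 2: 0 × 8^2 = 0
Position 3: 1 × 8^3 = 512
Position 4: 7 × 8^4 = 28672
Position 5: 1 × 8^5 = 32768
Sum = 7 + 56 + 0 + 512 + 28672 + 32768
= 62015


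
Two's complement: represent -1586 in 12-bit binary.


Original: 011000110010
Step 1 - Invert all bits: 100111001101
Step 2 - Add 1: 100111001101 + 1
= 100111001110 (represents -1586)


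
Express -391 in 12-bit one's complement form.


Original: 000110000111
Invert all bits:
  bit 0: 0 → 1
  bit 1: 0 → 1
  bit 2: 0 → 1
  bit 3: 1 → 0
  bit 4: 1 → 0
  bit 5: 0 → 1
  bit 6: 0 → 1
  bit 7: 0 → 1
  bit 8: 0 → 1
  bit 9: 1 → 0
  bit 10: 1 → 0
  bit 11: 1 → 0
= 111001111000


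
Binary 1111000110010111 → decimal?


Positional values:
Bit 0: 1 × 2^0 = 1
Bit 1: 1 × 2^1 = 2
Bit 2: 1 × 2^2 = 4
Bit 4: 1 × 2^4 = 16
Bit 7: 1 × 2^7 = 128
Bit 8: 1 × 2^8 = 256
Bit 12: 1 × 2^12 = 4096
Bit 13: 1 × 2^13 = 8192
Bit 14: 1 × 2^14 = 16384
Bit 15: 1 × 2^15 = 32768
Sum = 1 + 2 + 4 + 16 + 128 + 256 + 4096 + 8192 + 16384 + 32768
= 61847


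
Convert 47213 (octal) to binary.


Each octal digit → 3 binary bits:
  4 = 100
  7 = 111
  2 = 010
  1 = 001
  3 = 011
Concatenate: 100 111 010 001 011
= 100111010001011


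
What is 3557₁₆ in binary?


Each hex digit → 4 binary bits:
  3 = 0011
  5 = 0101
  5 = 0101
  7 = 0111
Concatenate: 0011 0101 0101 0111
= 0011010101010111
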